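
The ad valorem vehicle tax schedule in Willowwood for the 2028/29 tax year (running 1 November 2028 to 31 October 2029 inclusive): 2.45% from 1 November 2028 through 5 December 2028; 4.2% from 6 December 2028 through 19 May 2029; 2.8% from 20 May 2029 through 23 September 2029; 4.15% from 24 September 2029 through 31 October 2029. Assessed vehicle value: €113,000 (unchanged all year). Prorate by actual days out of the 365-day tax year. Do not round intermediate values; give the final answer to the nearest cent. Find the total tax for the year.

1 November – 5 December 2028: 35 days at 2.45% → €113,000 × 2.45% × 35/365 = €265.4726
6 December 2028 – 19 May 2029: 165 days at 4.2% → €113,000 × 4.2% × 165/365 = €2,145.4521
20 May – 23 September 2029: 127 days at 2.8% → €113,000 × 2.8% × 127/365 = €1,100.8986
24 September – 31 October 2029: 38 days at 4.15% → €113,000 × 4.15% × 38/365 = €488.2219
Total = €4,000.0452

€4,000.05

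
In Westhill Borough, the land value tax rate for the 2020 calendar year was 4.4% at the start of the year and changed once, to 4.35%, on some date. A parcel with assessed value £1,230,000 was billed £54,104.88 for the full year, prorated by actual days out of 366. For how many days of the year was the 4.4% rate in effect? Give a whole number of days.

Let d = days at the first rate; then 366 − d days at the second rate.
£1,230,000 × [4.4%·d + 4.35%·(366−d)] / 366 = £54,104.88
Solving gives d = 357, so the new rate took effect on 23 Dec 2020.

357 days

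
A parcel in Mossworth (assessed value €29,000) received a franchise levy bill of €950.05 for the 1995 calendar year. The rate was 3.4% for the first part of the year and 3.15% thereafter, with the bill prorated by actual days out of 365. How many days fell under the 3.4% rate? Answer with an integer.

184 days

Let d = days at the first rate; then 365 − d days at the second rate.
€29,000 × [3.4%·d + 3.15%·(365−d)] / 365 = €950.05
Solving gives d = 184, so the new rate took effect on 4 July 1995.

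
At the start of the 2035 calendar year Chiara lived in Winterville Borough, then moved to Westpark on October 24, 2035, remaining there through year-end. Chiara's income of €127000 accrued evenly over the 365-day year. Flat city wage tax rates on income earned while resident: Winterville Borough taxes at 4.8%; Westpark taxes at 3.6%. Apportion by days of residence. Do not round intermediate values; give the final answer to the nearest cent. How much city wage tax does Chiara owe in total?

Winterville Borough, January 1 – October 23, 2035: 296 days → €127000 × 4.8% × 296/365 = €4943.6055
Westpark, October 24 – December 31, 2035: 69 days → €127000 × 3.6% × 69/365 = €864.2959
Total = €5807.9014

€5807.90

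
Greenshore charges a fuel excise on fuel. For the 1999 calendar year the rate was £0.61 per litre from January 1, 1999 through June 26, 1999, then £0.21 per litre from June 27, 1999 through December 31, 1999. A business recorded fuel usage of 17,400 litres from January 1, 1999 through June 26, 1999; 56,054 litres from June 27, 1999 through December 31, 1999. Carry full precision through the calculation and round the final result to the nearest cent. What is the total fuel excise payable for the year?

£22,385.34

January 1 – June 26, 1999: 17,400 litres at £0.61/litre → £10,614.00
June 27 – December 31, 1999: 56,054 litres at £0.21/litre → £11,771.34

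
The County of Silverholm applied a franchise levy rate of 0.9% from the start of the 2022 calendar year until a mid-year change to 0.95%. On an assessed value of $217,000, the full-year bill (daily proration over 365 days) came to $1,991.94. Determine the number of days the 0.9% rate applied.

234 days

Let d = days at the first rate; then 365 − d days at the second rate.
$217,000 × [0.9%·d + 0.95%·(365−d)] / 365 = $1,991.94
Solving gives d = 234, so the new rate took effect on 23 Aug 2022.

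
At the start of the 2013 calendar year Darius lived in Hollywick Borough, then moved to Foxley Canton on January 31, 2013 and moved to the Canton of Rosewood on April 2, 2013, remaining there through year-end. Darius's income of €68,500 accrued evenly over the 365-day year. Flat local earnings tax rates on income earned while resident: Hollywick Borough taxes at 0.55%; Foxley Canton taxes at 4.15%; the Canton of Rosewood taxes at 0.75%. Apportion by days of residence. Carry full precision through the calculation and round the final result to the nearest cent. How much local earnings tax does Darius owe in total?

Hollywick Borough, January 1 – January 30, 2013: 30 days → €68,500 × 0.55% × 30/365 = €30.9658
Foxley Canton, January 31 – April 1, 2013: 61 days → €68,500 × 4.15% × 61/365 = €475.0897
The Canton of Rosewood, April 2 – December 31, 2013: 274 days → €68,500 × 0.75% × 274/365 = €385.6644
Total = €891.7199

€891.72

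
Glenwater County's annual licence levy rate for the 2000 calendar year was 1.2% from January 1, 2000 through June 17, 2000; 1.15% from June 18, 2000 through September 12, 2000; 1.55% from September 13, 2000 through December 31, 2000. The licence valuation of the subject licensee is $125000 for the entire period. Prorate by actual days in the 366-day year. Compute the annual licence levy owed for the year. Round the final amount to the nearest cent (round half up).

$1616.63

January 1 – June 17, 2000: 169 days at 1.2% → $125000 × 1.2% × 169/366 = $692.6230
June 18 – September 12, 2000: 87 days at 1.15% → $125000 × 1.15% × 87/366 = $341.7008
September 13 – December 31, 2000: 110 days at 1.55% → $125000 × 1.55% × 110/366 = $582.3087
Total = $1616.6325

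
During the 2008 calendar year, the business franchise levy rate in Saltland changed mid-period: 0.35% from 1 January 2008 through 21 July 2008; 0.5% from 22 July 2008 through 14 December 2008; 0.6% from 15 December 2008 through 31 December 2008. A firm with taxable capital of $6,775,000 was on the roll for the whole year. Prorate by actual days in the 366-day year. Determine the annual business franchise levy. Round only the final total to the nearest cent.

1 January – 21 July 2008: 203 days at 0.35% → $6,775,000 × 0.35% × 203/366 = $13,152.0150
22 July – 14 December 2008: 146 days at 0.5% → $6,775,000 × 0.5% × 146/366 = $13,512.9781
15 December – 31 December 2008: 17 days at 0.6% → $6,775,000 × 0.6% × 17/366 = $1,888.1148
Total = $28,553.1079

$28,553.11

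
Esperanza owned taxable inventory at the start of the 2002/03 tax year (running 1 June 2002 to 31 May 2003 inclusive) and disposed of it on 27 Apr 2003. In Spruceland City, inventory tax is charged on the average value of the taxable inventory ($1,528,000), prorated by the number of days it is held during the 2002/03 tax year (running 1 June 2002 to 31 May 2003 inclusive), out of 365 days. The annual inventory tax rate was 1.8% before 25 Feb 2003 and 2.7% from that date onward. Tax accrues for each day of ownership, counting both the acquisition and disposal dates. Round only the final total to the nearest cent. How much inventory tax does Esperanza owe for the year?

$27,277.94

1 Jun 2002 – 24 Feb 2003: 269 days at 1.8% → $1,528,000 × 1.8% × 269/365 = $20,270.0712
25 Feb – 27 Apr 2003: 62 days at 2.7% → $1,528,000 × 2.7% × 62/365 = $7,007.8685
Total = $27,277.9397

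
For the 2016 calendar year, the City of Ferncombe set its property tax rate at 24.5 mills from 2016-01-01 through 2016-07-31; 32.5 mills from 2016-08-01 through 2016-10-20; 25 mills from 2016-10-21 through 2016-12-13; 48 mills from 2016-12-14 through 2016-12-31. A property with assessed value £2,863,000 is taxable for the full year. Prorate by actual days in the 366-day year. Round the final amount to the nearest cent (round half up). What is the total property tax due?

2016-01-01 to 2016-07-31: 213 days at 24.5 mills → £2,863,000 × 2.45% × 213/366 = £40,821.2172
2016-08-01 to 2016-10-20: 81 days at 32.5 mills → £2,863,000 × 3.25% × 81/366 = £20,592.4795
2016-10-21 to 2016-12-13: 54 days at 25 mills → £2,863,000 × 2.5% × 54/366 = £10,560.2459
2016-12-14 to 2016-12-31: 18 days at 48 mills → £2,863,000 × 4.8% × 18/366 = £6,758.5574
Total = £78,732.5000

£78,732.50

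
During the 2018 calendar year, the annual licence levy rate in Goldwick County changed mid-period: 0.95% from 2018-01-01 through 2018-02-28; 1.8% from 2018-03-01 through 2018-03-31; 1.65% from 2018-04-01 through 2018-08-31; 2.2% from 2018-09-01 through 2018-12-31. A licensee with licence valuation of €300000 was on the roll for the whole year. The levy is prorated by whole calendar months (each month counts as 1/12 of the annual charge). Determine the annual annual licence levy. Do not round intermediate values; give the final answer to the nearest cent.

€5187.50

2018-01-01 to 2018-02-28: 2 months at 0.95% → €300000 × 0.95% × 2/12 = €475.0000
2018-03-01 to 2018-03-31: 1 month at 1.8% → €300000 × 1.8% × 1/12 = €450.0000
2018-04-01 to 2018-08-31: 5 months at 1.65% → €300000 × 1.65% × 5/12 = €2062.5000
2018-09-01 to 2018-12-31: 4 months at 2.2% → €300000 × 2.2% × 4/12 = €2200.0000
Total = €5187.5000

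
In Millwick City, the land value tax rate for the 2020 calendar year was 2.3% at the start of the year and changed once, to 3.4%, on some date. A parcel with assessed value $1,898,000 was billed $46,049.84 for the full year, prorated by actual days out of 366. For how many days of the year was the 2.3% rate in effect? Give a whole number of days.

324 days

Let d = days at the first rate; then 366 − d days at the second rate.
$1,898,000 × [2.3%·d + 3.4%·(366−d)] / 366 = $46,049.84
Solving gives d = 324, so the new rate took effect on 20 Nov 2020.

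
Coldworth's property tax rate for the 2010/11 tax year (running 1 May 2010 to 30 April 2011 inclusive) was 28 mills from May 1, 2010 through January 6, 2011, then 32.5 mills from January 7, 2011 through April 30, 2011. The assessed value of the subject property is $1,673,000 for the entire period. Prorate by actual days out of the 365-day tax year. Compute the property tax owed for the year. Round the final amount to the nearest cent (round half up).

May 1, 2010 – January 6, 2011: 251 days at 28 mills → $1,673,000 × 2.8% × 251/365 = $32,213.2712
January 7 – April 30, 2011: 114 days at 32.5 mills → $1,673,000 × 3.25% × 114/365 = $16,982.0959
Total = $49,195.3671

$49,195.37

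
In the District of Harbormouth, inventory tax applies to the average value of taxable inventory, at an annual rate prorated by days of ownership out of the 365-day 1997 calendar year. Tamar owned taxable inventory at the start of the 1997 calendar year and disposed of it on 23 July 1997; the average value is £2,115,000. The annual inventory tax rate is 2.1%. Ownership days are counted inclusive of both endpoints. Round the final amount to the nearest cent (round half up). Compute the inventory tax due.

£24,823.73

Days held (1 January – 23 July 1997): 204 out of 365
Tax = £2,115,000 × 2.1% × 204/365 = £24,823.7260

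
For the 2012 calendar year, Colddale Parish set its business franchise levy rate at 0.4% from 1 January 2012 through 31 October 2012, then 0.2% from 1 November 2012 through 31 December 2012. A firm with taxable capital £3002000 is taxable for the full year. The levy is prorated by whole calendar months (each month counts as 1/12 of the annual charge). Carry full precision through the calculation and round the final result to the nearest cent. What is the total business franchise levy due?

1 January – 31 October 2012: 10 months at 0.4% → £3002000 × 0.4% × 10/12 = £10006.6667
1 November – 31 December 2012: 2 months at 0.2% → £3002000 × 0.2% × 2/12 = £1000.6667
Total = £11007.3333

£11007.33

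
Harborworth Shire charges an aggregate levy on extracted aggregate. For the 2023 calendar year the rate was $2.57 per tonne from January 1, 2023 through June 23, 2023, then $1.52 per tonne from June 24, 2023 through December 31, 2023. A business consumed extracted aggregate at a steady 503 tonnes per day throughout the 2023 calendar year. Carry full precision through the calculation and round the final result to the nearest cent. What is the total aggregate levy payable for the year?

$370,962.50

January 1 – June 23, 2023: 174 days × 503 tonnes/day = 87,522 tonnes at $2.57/tonne → $224,931.54
June 24 – December 31, 2023: 191 days × 503 tonnes/day = 96,073 tonnes at $1.52/tonne → $146,030.96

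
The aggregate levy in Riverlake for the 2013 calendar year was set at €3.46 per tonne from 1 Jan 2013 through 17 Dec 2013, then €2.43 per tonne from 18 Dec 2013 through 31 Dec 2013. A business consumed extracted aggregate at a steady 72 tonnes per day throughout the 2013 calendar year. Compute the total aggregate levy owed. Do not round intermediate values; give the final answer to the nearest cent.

€89890.56

1 Jan – 17 Dec 2013: 351 days × 72 tonnes/day = 25,272 tonnes at €3.46/tonne → €87441.12
18 Dec – 31 Dec 2013: 14 days × 72 tonnes/day = 1,008 tonnes at €2.43/tonne → €2449.44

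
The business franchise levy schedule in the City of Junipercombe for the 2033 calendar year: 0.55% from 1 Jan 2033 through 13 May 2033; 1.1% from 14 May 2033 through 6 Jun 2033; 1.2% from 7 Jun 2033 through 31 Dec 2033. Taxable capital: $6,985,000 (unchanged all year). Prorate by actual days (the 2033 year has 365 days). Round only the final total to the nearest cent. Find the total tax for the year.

$66,816.79

1 Jan – 13 May 2033: 133 days at 0.55% → $6,985,000 × 0.55% × 133/365 = $13,998.7055
14 May – 6 Jun 2033: 24 days at 1.1% → $6,985,000 × 1.1% × 24/365 = $5,052.1644
7 Jun – 31 Dec 2033: 208 days at 1.2% → $6,985,000 × 1.2% × 208/365 = $47,765.9178
Total = $66,816.7877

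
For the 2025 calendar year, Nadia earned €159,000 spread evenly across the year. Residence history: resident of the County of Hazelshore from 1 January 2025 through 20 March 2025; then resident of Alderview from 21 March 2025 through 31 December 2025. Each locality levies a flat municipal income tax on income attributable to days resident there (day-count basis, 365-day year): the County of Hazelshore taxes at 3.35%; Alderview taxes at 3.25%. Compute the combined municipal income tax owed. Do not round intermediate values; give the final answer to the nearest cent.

The County of Hazelshore, 1 January – 20 March 2025: 79 days → €159,000 × 3.35% × 79/365 = €1,152.8589
Alderview, 21 March – 31 December 2025: 286 days → €159,000 × 3.25% × 286/365 = €4,049.0548
Total = €5,201.9137

€5,201.91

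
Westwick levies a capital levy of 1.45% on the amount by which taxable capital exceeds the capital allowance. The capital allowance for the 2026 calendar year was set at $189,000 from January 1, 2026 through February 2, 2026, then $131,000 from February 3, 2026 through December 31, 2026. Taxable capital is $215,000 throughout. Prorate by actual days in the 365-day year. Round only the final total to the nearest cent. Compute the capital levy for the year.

$1,141.96

January 1 – February 2, 2026: 33 days, exemption $189,000 → ($215,000 − $189,000) × 1.45% × 33/365 = $34.0849
February 3 – December 31, 2026: 332 days, exemption $131,000 → ($215,000 − $131,000) × 1.45% × 332/365 = $1,107.8795
Total = $1,141.9644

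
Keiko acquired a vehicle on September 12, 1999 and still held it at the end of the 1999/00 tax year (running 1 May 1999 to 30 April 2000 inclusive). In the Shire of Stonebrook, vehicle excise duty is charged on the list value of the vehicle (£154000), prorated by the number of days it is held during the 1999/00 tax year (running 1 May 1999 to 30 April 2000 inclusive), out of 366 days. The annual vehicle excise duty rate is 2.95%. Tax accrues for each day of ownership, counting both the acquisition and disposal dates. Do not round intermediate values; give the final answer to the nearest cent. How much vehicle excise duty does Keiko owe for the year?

Days held (September 12, 1999 – April 30, 2000): 232 out of 366
Tax = £154000 × 2.95% × 232/366 = £2879.7158

£2879.72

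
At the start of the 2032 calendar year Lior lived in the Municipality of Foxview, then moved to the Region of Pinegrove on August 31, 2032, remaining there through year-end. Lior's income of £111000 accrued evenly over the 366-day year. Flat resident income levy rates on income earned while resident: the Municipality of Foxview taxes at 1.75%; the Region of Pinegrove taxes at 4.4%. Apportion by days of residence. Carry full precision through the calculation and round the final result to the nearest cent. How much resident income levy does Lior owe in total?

£2931.04

The Municipality of Foxview, January 1 – August 30, 2032: 243 days → £111000 × 1.75% × 243/366 = £1289.6926
The Region of Pinegrove, August 31 – December 31, 2032: 123 days → £111000 × 4.4% × 123/366 = £1641.3443
Total = £2931.0369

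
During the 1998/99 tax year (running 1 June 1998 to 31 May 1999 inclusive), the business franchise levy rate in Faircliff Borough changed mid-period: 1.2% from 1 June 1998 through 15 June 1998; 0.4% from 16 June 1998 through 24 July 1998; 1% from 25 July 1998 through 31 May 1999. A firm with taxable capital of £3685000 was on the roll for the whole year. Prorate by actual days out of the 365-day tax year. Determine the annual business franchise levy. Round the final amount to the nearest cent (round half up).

£34790.44

1 June – 15 June 1998: 15 days at 1.2% → £3685000 × 1.2% × 15/365 = £1817.2603
16 June – 24 July 1998: 39 days at 0.4% → £3685000 × 0.4% × 39/365 = £1574.9589
25 July 1998 – 31 May 1999: 311 days at 1% → £3685000 × 1% × 311/365 = £31398.2192
Total = £34790.4384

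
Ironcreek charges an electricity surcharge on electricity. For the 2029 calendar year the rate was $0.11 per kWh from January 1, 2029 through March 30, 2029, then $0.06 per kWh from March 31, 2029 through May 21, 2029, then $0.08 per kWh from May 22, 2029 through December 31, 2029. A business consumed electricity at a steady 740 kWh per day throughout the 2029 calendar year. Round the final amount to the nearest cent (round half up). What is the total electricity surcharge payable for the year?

$22,814.20

January 1 – March 30, 2029: 89 days × 740 kWh/day = 65,860 kWh at $0.11/kWh → $7,244.60
March 31 – May 21, 2029: 52 days × 740 kWh/day = 38,480 kWh at $0.06/kWh → $2,308.80
May 22 – December 31, 2029: 224 days × 740 kWh/day = 165,760 kWh at $0.08/kWh → $13,260.80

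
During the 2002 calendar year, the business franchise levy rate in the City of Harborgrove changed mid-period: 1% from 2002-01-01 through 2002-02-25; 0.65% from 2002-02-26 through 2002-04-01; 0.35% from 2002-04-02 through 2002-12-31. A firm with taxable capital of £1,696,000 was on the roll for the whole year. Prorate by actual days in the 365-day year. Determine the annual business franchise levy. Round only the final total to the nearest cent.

£8,115.24

2002-01-01 to 2002-02-25: 56 days at 1% → £1,696,000 × 1% × 56/365 = £2,602.0822
2002-02-26 to 2002-04-01: 35 days at 0.65% → £1,696,000 × 0.65% × 35/365 = £1,057.0959
2002-04-02 to 2002-12-31: 274 days at 0.35% → £1,696,000 × 0.35% × 274/365 = £4,456.0658
Total = £8,115.2438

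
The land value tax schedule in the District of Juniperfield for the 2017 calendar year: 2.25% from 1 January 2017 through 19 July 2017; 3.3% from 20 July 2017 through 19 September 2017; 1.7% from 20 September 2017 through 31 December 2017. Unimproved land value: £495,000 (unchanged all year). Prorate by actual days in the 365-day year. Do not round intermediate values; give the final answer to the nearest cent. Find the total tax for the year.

£11,252.10

1 January – 19 July 2017: 200 days at 2.25% → £495,000 × 2.25% × 200/365 = £6,102.7397
20 July – 19 September 2017: 62 days at 3.3% → £495,000 × 3.3% × 62/365 = £2,774.7123
20 September – 31 December 2017: 103 days at 1.7% → £495,000 × 1.7% × 103/365 = £2,374.6438
Total = £11,252.0959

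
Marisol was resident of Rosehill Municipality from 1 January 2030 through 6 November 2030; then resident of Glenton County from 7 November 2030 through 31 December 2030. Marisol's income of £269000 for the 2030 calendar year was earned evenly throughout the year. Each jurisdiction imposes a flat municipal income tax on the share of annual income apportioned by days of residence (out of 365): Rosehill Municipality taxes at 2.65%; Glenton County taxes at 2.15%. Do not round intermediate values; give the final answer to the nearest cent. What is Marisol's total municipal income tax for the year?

£6925.83

Rosehill Municipality, 1 January – 6 November 2030: 310 days → £269000 × 2.65% × 310/365 = £6054.3425
Glenton County, 7 November – 31 December 2030: 55 days → £269000 × 2.15% × 55/365 = £871.4863
Total = £6925.8288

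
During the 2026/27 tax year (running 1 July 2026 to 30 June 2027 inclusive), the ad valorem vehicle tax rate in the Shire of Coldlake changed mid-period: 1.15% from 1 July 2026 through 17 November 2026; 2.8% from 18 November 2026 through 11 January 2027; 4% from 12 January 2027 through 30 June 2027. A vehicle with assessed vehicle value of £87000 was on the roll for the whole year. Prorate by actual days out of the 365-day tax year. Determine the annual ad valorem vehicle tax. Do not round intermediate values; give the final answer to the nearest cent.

1 July – 17 November 2026: 140 days at 1.15% → £87000 × 1.15% × 140/365 = £383.7534
18 November 2026 – 11 January 2027: 55 days at 2.8% → £87000 × 2.8% × 55/365 = £367.0685
12 January – 30 June 2027: 170 days at 4% → £87000 × 4% × 170/365 = £1620.8219
Total = £2371.6438

£2371.64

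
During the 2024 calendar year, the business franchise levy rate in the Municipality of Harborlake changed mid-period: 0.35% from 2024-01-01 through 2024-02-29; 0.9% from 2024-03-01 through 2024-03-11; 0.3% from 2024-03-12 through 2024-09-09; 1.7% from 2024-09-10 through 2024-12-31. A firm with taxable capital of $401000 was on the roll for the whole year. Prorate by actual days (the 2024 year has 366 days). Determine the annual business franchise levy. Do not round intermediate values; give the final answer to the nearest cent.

2024-01-01 to 2024-02-29: 60 days at 0.35% → $401000 × 0.35% × 60/366 = $230.0820
2024-03-01 to 2024-03-11: 11 days at 0.9% → $401000 × 0.9% × 11/366 = $108.4672
2024-03-12 to 2024-09-09: 182 days at 0.3% → $401000 × 0.3% × 182/366 = $598.2131
2024-09-10 to 2024-12-31: 113 days at 1.7% → $401000 × 1.7% × 113/366 = $2104.7022
Total = $3041.4645

$3041.46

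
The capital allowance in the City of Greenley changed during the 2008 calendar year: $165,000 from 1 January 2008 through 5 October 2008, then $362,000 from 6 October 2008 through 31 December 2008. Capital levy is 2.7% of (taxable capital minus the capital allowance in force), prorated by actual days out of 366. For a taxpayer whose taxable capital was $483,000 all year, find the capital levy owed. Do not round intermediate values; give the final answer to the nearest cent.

$7,321.65

1 January – 5 October 2008: 279 days, exemption $165,000 → ($483,000 − $165,000) × 2.7% × 279/366 = $6,545.0656
6 October – 31 December 2008: 87 days, exemption $362,000 → ($483,000 − $362,000) × 2.7% × 87/366 = $776.5820
Total = $7,321.6475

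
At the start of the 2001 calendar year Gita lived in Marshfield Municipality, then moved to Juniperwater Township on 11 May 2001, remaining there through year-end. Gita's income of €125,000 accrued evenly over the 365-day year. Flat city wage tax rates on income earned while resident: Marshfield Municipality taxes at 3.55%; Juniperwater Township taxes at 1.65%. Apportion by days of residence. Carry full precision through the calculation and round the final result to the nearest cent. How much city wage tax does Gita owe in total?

Marshfield Municipality, 1 Jan – 10 May 2001: 130 days → €125,000 × 3.55% × 130/365 = €1,580.4795
Juniperwater Township, 11 May – 31 Dec 2001: 235 days → €125,000 × 1.65% × 235/365 = €1,327.9110
Total = €2,908.3904

€2,908.39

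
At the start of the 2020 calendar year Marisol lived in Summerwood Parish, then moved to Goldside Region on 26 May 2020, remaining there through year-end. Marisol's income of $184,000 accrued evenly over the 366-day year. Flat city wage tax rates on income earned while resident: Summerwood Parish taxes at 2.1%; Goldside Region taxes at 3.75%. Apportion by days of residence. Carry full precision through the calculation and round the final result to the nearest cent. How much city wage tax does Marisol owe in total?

$5,688.92

Summerwood Parish, 1 January – 25 May 2020: 146 days → $184,000 × 2.1% × 146/366 = $1,541.3770
Goldside Region, 26 May – 31 December 2020: 220 days → $184,000 × 3.75% × 220/366 = $4,147.5410
Total = $5,688.9180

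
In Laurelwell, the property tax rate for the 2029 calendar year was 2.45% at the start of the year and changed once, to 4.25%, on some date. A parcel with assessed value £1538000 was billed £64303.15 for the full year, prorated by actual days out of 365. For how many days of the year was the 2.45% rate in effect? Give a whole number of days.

14 days

Let d = days at the first rate; then 365 − d days at the second rate.
£1538000 × [2.45%·d + 4.25%·(365−d)] / 365 = £64303.15
Solving gives d = 14, so the new rate took effect on 15 Jan 2029.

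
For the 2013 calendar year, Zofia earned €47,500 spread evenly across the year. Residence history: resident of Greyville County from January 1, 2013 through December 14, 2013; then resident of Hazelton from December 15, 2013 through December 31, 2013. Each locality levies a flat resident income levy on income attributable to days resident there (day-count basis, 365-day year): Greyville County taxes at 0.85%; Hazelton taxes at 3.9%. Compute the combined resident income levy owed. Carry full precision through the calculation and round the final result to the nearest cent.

Greyville County, January 1 – December 14, 2013: 348 days → €47,500 × 0.85% × 348/365 = €384.9452
Hazelton, December 15 – December 31, 2013: 17 days → €47,500 × 3.9% × 17/365 = €86.2808
Total = €471.2260

€471.23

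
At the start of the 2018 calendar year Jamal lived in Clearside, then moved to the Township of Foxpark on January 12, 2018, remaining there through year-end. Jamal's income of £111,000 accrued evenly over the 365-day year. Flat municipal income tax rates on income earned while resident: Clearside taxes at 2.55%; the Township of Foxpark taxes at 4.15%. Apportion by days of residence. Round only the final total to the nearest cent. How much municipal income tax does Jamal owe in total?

Clearside, January 1 – January 11, 2018: 11 days → £111,000 × 2.55% × 11/365 = £85.3027
The Township of Foxpark, January 12 – December 31, 2018: 354 days → £111,000 × 4.15% × 354/365 = £4,467.6740
Total = £4,552.9767

£4,552.98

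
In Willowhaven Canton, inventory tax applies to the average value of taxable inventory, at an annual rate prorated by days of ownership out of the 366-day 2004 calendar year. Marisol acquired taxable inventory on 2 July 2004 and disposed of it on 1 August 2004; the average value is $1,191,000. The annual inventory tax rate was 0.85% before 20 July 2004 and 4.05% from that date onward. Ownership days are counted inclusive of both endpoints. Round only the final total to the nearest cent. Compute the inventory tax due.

2 July – 19 July 2004: 18 days at 0.85% → $1,191,000 × 0.85% × 18/366 = $497.8770
20 July – 1 August 2004: 13 days at 4.05% → $1,191,000 × 4.05% × 13/366 = $1,713.2828
Total = $2,211.1598

$2,211.16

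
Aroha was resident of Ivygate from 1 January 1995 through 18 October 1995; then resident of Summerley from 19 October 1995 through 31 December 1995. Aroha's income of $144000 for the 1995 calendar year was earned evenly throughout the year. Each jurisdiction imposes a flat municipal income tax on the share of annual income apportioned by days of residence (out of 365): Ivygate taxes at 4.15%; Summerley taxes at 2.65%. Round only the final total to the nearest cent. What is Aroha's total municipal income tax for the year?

Ivygate, 1 January – 18 October 1995: 291 days → $144000 × 4.15% × 291/365 = $4764.4274
Summerley, 19 October – 31 December 1995: 74 days → $144000 × 2.65% × 74/365 = $773.6548
Total = $5538.0822

$5538.08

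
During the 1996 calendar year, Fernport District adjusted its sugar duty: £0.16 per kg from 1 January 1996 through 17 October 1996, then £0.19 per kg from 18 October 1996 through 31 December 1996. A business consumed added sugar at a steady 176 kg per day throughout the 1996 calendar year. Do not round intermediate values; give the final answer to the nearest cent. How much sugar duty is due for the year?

1 January – 17 October 1996: 291 days × 176 kg/day = 51,216 kg at £0.16/kg → £8,194.56
18 October – 31 December 1996: 75 days × 176 kg/day = 13,200 kg at £0.19/kg → £2,508.00

£10,702.56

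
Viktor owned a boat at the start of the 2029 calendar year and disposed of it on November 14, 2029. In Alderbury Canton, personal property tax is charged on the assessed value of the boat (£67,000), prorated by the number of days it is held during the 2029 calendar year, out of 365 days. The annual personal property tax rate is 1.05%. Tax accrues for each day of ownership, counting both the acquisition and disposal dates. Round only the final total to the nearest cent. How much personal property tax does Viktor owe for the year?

Days held (January 1 – November 14, 2029): 318 out of 365
Tax = £67,000 × 1.05% × 318/365 = £612.9123

£612.91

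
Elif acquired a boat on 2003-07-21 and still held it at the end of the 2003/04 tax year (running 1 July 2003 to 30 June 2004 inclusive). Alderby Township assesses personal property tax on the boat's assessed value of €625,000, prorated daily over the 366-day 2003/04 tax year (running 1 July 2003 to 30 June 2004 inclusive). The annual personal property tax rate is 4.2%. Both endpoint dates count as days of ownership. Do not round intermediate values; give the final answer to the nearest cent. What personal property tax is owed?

Days held (2003-07-21 to 2004-06-30): 346 out of 366
Tax = €625,000 × 4.2% × 346/366 = €24,815.5738

€24,815.57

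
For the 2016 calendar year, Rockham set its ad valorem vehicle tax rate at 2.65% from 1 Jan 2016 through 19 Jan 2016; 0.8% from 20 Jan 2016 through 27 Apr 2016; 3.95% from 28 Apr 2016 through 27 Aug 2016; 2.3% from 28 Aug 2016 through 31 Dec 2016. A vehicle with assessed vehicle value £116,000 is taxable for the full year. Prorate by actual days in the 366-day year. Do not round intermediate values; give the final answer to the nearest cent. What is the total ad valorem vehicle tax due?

1 Jan – 19 Jan 2016: 19 days at 2.65% → £116,000 × 2.65% × 19/366 = £159.5792
20 Jan – 27 Apr 2016: 99 days at 0.8% → £116,000 × 0.8% × 99/366 = £251.0164
28 Apr – 27 Aug 2016: 122 days at 3.95% → £116,000 × 3.95% × 122/366 = £1,527.3333
28 Aug – 31 Dec 2016: 126 days at 2.3% → £116,000 × 2.3% × 126/366 = £918.4918
Total = £2,856.4208

£2,856.42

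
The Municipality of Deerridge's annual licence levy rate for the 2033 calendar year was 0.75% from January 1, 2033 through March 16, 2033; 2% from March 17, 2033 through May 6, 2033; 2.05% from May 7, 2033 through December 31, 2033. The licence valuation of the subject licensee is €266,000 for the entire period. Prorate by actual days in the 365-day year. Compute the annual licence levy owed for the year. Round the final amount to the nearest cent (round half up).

€4,723.87

January 1 – March 16, 2033: 75 days at 0.75% → €266,000 × 0.75% × 75/365 = €409.9315
March 17 – May 6, 2033: 51 days at 2% → €266,000 × 2% × 51/365 = €743.3425
May 7 – December 31, 2033: 239 days at 2.05% → €266,000 × 2.05% × 239/365 = €3,570.5945
Total = €4,723.8685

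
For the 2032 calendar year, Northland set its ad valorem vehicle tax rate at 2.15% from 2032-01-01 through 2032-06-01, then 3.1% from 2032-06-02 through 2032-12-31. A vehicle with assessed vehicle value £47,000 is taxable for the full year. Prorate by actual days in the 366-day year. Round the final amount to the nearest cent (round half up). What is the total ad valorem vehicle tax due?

£1,270.35

2032-01-01 to 2032-06-01: 153 days at 2.15% → £47,000 × 2.15% × 153/366 = £422.4221
2032-06-02 to 2032-12-31: 213 days at 3.1% → £47,000 × 3.1% × 213/366 = £847.9262
Total = £1,270.3484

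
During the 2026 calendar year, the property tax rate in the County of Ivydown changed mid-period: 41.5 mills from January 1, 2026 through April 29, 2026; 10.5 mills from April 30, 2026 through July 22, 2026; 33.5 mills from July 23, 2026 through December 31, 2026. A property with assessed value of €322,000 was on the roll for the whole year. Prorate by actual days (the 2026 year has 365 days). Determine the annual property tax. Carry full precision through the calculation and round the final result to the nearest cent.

January 1 – April 29, 2026: 119 days at 41.5 mills → €322,000 × 4.15% × 119/365 = €4,356.7041
April 30 – July 22, 2026: 84 days at 10.5 mills → €322,000 × 1.05% × 84/365 = €778.0932
July 23 – December 31, 2026: 162 days at 33.5 mills → €322,000 × 3.35% × 162/365 = €4,787.6548
Total = €9,922.4521

€9,922.45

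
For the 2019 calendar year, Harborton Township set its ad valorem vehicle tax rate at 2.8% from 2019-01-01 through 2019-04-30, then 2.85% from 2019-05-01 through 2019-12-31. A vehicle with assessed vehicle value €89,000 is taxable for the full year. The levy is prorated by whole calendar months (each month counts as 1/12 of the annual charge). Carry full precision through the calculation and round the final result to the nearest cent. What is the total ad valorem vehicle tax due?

€2,521.67

2019-01-01 to 2019-04-30: 4 months at 2.8% → €89,000 × 2.8% × 4/12 = €830.6667
2019-05-01 to 2019-12-31: 8 months at 2.85% → €89,000 × 2.85% × 8/12 = €1,691.0000
Total = €2,521.6667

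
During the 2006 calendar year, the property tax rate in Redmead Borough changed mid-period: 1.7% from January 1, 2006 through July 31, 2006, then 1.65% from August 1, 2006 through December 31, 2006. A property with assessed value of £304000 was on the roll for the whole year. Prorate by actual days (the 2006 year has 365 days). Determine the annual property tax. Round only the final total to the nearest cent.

£5104.28

January 1 – July 31, 2006: 212 days at 1.7% → £304000 × 1.7% × 212/365 = £3001.6877
August 1 – December 31, 2006: 153 days at 1.65% → £304000 × 1.65% × 153/365 = £2102.5973
Total = £5104.2849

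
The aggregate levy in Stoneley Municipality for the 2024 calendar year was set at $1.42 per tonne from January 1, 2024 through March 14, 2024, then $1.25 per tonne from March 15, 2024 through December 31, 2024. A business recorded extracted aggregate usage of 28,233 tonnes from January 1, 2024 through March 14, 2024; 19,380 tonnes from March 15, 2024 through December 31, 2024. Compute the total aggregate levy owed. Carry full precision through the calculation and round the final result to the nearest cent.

January 1 – March 14, 2024: 28,233 tonnes at $1.42/tonne → $40090.86
March 15 – December 31, 2024: 19,380 tonnes at $1.25/tonne → $24225.00

$64315.86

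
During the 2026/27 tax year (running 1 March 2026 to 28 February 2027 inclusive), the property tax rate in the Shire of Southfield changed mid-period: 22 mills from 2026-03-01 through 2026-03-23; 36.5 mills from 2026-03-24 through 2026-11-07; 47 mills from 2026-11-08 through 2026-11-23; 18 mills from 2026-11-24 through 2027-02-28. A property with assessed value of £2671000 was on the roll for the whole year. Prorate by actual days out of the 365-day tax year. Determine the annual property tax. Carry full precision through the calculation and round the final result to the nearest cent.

2026-03-01 to 2026-03-23: 23 days at 22 mills → £2671000 × 2.2% × 23/365 = £3702.8110
2026-03-24 to 2026-11-07: 229 days at 36.5 mills → £2671000 × 3.65% × 229/365 = £61165.9000
2026-11-08 to 2026-11-23: 16 days at 47 mills → £2671000 × 4.7% × 16/365 = £5502.9918
2026-11-24 to 2027-02-28: 97 days at 18 mills → £2671000 × 1.8% × 97/365 = £12776.8932
Total = £83148.5959

£83148.60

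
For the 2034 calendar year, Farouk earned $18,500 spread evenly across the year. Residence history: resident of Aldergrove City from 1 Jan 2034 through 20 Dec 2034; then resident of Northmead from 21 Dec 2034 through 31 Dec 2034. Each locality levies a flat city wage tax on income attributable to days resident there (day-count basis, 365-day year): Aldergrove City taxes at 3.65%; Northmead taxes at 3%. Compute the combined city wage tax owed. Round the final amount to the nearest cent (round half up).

Aldergrove City, 1 Jan – 20 Dec 2034: 354 days → $18,500 × 3.65% × 354/365 = $654.9000
Northmead, 21 Dec – 31 Dec 2034: 11 days → $18,500 × 3% × 11/365 = $16.7260
Total = $671.6260

$671.63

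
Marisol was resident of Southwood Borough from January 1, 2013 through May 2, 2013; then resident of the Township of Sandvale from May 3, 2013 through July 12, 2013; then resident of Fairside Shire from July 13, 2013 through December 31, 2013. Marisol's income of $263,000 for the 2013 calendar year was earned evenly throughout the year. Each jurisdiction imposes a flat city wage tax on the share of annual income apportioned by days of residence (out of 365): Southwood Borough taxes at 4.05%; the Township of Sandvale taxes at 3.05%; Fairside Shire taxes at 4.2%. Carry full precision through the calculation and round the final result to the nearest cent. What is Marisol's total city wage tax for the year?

Southwood Borough, January 1 – May 2, 2013: 122 days → $263,000 × 4.05% × 122/365 = $3,560.2274
The Township of Sandvale, May 3 – July 12, 2013: 71 days → $263,000 × 3.05% × 71/365 = $1,560.3466
Fairside Shire, July 13 – December 31, 2013: 172 days → $263,000 × 4.2% × 172/365 = $5,205.2384
Total = $10,325.8123

$10,325.81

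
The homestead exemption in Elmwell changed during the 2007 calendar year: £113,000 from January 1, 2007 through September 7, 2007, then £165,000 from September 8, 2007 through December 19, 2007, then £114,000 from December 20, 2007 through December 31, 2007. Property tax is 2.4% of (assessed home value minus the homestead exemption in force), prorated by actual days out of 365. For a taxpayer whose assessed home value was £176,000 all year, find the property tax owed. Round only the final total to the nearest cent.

£1,159.04

January 1 – September 7, 2007: 250 days, exemption £113,000 → (£176,000 − £113,000) × 2.4% × 250/365 = £1,035.6164
September 8 – December 19, 2007: 103 days, exemption £165,000 → (£176,000 − £165,000) × 2.4% × 103/365 = £74.4986
December 20 – December 31, 2007: 12 days, exemption £114,000 → (£176,000 − £114,000) × 2.4% × 12/365 = £48.9205
Total = £1,159.0356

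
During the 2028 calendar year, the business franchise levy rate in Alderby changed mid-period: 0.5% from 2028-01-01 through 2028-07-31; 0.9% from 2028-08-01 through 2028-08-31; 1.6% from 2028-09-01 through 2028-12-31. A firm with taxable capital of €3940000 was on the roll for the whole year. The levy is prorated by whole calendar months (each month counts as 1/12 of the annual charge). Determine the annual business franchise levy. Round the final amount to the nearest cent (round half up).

2028-01-01 to 2028-07-31: 7 months at 0.5% → €3940000 × 0.5% × 7/12 = €11491.6667
2028-08-01 to 2028-08-31: 1 month at 0.9% → €3940000 × 0.9% × 1/12 = €2955.0000
2028-09-01 to 2028-12-31: 4 months at 1.6% → €3940000 × 1.6% × 4/12 = €21013.3333
Total = €35460.0000

€35460.00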